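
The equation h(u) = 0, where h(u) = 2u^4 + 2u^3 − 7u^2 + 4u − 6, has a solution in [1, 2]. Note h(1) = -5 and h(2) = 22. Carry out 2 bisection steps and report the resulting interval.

midpoint 1.5: h = 1.125 > 0 → [1, 1.5]
midpoint 1.25: h = -3.148438 < 0 → [1.25, 1.5]

[1.25, 1.5]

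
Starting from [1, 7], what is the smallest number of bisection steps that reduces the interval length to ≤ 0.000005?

Width after n steps is 6/2^n. Need 2^n ≥ 6/0.000005 = 1200000.
2^20 = 1048576 < 1200000 ≤ 2^21 = 2097152, so n = 21.

21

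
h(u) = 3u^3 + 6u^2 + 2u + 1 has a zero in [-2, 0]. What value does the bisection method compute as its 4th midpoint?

u = -1 gives h = 2, positive; keep [-2, -1]
u = -1.5 gives h = 1.375, positive; keep [-2, -1.5]
u = -1.75 gives h = -0.203125, negative; keep [-1.75, -1.5]
u = -1.625 gives h = 0.7207, positive; keep [-1.75, -1.625]

-1.625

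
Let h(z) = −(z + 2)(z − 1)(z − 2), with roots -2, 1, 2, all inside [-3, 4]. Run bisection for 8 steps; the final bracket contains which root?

-2

h(0.5) = -1.875 < 0, so the root lies in [-3, 0.5]
h(-1.25) = -5.484375 < 0, so the root lies in [-3, -1.25]
h(-2.125) = 1.611328 > 0, so the root lies in [-2.125, -1.25]
h(-1.6875) = -3.0969 < 0, so the root lies in [-2.125, -1.6875]
h(-1.90625) = -1.0643 < 0, so the root lies in [-2.125, -1.90625]
h(-2.015625) = 0.1892 > 0, so the root lies in [-2.015625, -1.90625]
h(-1.9609375) = -0.4581 < 0, so the root lies in [-2.015625, -1.9609375]
h(-1.98828125) = -0.1397 < 0, so the root lies in [-2.015625, -1.98828125]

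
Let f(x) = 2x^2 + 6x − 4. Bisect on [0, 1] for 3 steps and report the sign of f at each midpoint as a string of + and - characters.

-++

x = 0.5 gives f = -0.5, negative; keep [0.5, 1]
x = 0.75 gives f = 1.625, positive; keep [0.5, 0.75]
x = 0.625 gives f = 0.53125, positive; keep [0.5, 0.625]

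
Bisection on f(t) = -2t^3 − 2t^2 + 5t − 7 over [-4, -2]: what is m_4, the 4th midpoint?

m = -3, f(m) = 14 (+); new bracket [-3, -2]
m = -2.5, f(m) = -0.75 (−); new bracket [-3, -2.5]
m = -2.75, f(m) = 5.71875 (+); new bracket [-2.75, -2.5]
m = -2.625, f(m) = 2.2695 (+); new bracket [-2.625, -2.5]

-2.625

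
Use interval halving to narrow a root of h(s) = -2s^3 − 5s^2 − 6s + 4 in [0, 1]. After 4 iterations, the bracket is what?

h(0.5) = -0.5 < 0, so the root lies in [0, 0.5]
h(0.25) = 2.15625 > 0, so the root lies in [0.25, 0.5]
h(0.375) = 0.941406 > 0, so the root lies in [0.375, 0.5]
h(0.4375) = 0.2505 > 0, so the root lies in [0.4375, 0.5]

[0.4375, 0.5]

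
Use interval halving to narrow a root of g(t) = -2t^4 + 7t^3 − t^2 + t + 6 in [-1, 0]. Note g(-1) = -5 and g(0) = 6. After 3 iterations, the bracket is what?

[-0.875, -0.75]

t = -0.5 gives g = 4.25, positive; keep [-1, -0.5]
t = -0.75 gives g = 1.101562, positive; keep [-1, -0.75]
t = -0.875 gives g = -1.502441, negative; keep [-0.875, -0.75]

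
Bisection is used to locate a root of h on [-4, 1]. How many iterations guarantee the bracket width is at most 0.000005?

20

Width after n steps is 5/2^n. Need 2^n ≥ 5/0.000005 = 1000000.
2^19 = 524288 < 1000000 ≤ 2^20 = 1048576, so n = 20.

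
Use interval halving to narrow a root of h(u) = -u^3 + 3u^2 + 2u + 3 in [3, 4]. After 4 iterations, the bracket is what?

u = 3.5 gives h = 3.875, positive; keep [3.5, 4]
u = 3.75 gives h = -0.046875, negative; keep [3.5, 3.75]
u = 3.625 gives h = 2.037109, positive; keep [3.625, 3.75]
u = 3.6875 gives h = 1.0266, positive; keep [3.6875, 3.75]

[3.6875, 3.75]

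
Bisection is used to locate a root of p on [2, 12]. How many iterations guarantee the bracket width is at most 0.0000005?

Width after n steps is 10/2^n. Need 2^n ≥ 10/0.0000005 = 20000000.
2^24 = 16777216 < 20000000 ≤ 2^25 = 33554432, so n = 25.

25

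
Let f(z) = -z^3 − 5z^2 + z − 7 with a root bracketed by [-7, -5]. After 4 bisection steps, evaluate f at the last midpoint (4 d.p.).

f(-6) = 23 > 0, so the root lies in [-6, -5]
f(-5.5) = 2.625 > 0, so the root lies in [-5.5, -5]
f(-5.25) = -5.359375 < 0, so the root lies in [-5.5, -5.25]
f(-5.375) = -1.541 < 0, so the root lies in [-5.5, -5.375]

-1.5410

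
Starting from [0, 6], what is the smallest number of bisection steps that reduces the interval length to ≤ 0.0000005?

24

Width after n steps is 6/2^n. Need 2^n ≥ 6/0.0000005 = 12000000.
2^23 = 8388608 < 12000000 ≤ 2^24 = 16777216, so n = 24.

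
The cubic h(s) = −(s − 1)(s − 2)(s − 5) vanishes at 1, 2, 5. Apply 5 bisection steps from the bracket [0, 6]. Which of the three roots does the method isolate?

h(3) = 4 > 0, so the root lies in [3, 6]
h(4.5) = 4.375 > 0, so the root lies in [4.5, 6]
h(5.25) = -3.453125 < 0, so the root lies in [4.5, 5.25]
h(4.875) = 1.3926 > 0, so the root lies in [4.875, 5.25]
h(5.0625) = -0.7776 < 0, so the root lies in [4.875, 5.0625]

5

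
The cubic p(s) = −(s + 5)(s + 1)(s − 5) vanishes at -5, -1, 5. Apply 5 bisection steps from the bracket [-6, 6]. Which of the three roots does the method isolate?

5

p(0) = 25 > 0, so the root lies in [0, 6]
p(3) = 64 > 0, so the root lies in [3, 6]
p(4.5) = 26.125 > 0, so the root lies in [4.5, 6]
p(5.25) = -16.0156 < 0, so the root lies in [4.5, 5.25]
p(4.875) = 7.252 > 0, so the root lies in [4.875, 5.25]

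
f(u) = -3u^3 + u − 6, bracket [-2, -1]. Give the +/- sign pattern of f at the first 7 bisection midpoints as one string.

u = -1.5 gives f = 2.625, positive; keep [-1.5, -1]
u = -1.25 gives f = -1.390625, negative; keep [-1.5, -1.25]
u = -1.375 gives f = 0.423828, positive; keep [-1.375, -1.25]
u = -1.3125 gives f = -0.5295, negative; keep [-1.375, -1.3125]
u = -1.34375 gives f = -0.0647, negative; keep [-1.375, -1.34375]
u = -1.359375 gives f = 0.1766, positive; keep [-1.359375, -1.34375]
u = -1.3515625 gives f = 0.0552, positive; keep [-1.3515625, -1.34375]

+-+--++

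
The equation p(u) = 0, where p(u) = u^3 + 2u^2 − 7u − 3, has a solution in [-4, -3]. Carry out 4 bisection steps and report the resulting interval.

[-3.6875, -3.625]

midpoint -3.5: p = 3.125 > 0 → [-4, -3.5]
midpoint -3.75: p = -1.359375 < 0 → [-3.75, -3.5]
midpoint -3.625: p = 1.021484 > 0 → [-3.75, -3.625]
midpoint -3.6875: p = -0.1335 < 0 → [-3.6875, -3.625]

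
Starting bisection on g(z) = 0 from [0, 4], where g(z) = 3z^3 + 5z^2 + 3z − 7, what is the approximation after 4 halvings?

m = 2, g(m) = 43 (+); new bracket [0, 2]
m = 1, g(m) = 4 (+); new bracket [0, 1]
m = 0.5, g(m) = -3.875 (−); new bracket [0.5, 1]
m = 0.75, g(m) = -0.6719 (−); new bracket [0.75, 1]

0.75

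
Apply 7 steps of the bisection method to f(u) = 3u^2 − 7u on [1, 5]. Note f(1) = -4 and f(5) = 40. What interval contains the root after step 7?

f(3) = 6 > 0, so the root lies in [1, 3]
f(2) = -2 < 0, so the root lies in [2, 3]
f(2.5) = 1.25 > 0, so the root lies in [2, 2.5]
f(2.25) = -0.5625 < 0, so the root lies in [2.25, 2.5]
f(2.375) = 0.2969 > 0, so the root lies in [2.25, 2.375]
f(2.3125) = -0.1445 < 0, so the root lies in [2.3125, 2.375]
f(2.34375) = 0.0732 > 0, so the root lies in [2.3125, 2.34375]

[2.3125, 2.34375]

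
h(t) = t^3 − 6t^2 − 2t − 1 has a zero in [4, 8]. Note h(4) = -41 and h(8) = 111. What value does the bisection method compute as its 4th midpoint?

h(6) = -13 < 0, so the root lies in [6, 8]
h(7) = 34 > 0, so the root lies in [6, 7]
h(6.5) = 7.125 > 0, so the root lies in [6, 6.5]
h(6.25) = -3.7344 < 0, so the root lies in [6.25, 6.5]

6.25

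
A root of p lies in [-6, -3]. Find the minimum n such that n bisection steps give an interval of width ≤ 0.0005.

13

Width after n steps is 3/2^n. Need 2^n ≥ 3/0.0005 = 6000.
2^12 = 4096 < 6000 ≤ 2^13 = 8192, so n = 13.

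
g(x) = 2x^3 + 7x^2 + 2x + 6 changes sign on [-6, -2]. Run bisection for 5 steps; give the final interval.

[-3.5, -3.375]

x = -4 gives g = -18, negative; keep [-4, -2]
x = -3 gives g = 9, positive; keep [-4, -3]
x = -3.5 gives g = -1, negative; keep [-3.5, -3]
x = -3.25 gives g = 4.7812, positive; keep [-3.5, -3.25]
x = -3.375 gives g = 2.0977, positive; keep [-3.5, -3.375]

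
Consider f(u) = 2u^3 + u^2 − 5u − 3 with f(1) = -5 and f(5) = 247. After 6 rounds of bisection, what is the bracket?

[1.5625, 1.625]

m = 3, f(m) = 45 (+); new bracket [1, 3]
m = 2, f(m) = 7 (+); new bracket [1, 2]
m = 1.5, f(m) = -1.5 (−); new bracket [1.5, 2]
m = 1.75, f(m) = 2.0312 (+); new bracket [1.5, 1.75]
m = 1.625, f(m) = 0.0977 (+); new bracket [1.5, 1.625]
m = 1.5625, f(m) = -0.7417 (−); new bracket [1.5625, 1.625]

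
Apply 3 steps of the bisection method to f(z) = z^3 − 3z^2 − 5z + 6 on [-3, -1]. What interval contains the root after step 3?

z = -2 gives f = -4, negative; keep [-2, -1]
z = -1.5 gives f = 3.375, positive; keep [-2, -1.5]
z = -1.75 gives f = 0.203125, positive; keep [-2, -1.75]

[-2, -1.75]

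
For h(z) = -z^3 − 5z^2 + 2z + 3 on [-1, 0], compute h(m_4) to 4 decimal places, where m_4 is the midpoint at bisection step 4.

h(-0.5) = 0.875 > 0, so the root lies in [-1, -0.5]
h(-0.75) = -0.890625 < 0, so the root lies in [-0.75, -0.5]
h(-0.625) = 0.041016 > 0, so the root lies in [-0.75, -0.625]
h(-0.6875) = -0.4133 < 0, so the root lies in [-0.6875, -0.625]

-0.4133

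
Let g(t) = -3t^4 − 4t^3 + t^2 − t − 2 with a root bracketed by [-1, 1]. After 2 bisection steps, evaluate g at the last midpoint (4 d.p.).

-0.9375

g(0) = -2 < 0, so the root lies in [-1, 0]
g(-0.5) = -0.9375 < 0, so the root lies in [-1, -0.5]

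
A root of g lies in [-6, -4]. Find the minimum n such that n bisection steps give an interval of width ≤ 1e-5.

18

Width after n steps is 2/2^n. Need 2^n ≥ 2/1e-5 = 200000.
2^17 = 131072 < 200000 ≤ 2^18 = 262144, so n = 18.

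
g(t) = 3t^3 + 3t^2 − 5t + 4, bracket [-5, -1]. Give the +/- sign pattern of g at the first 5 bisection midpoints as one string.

-+---

midpoint -3: g = -35 < 0 → [-3, -1]
midpoint -2: g = 2 > 0 → [-3, -2]
midpoint -2.5: g = -11.625 < 0 → [-2.5, -2]
midpoint -2.25: g = -3.7344 < 0 → [-2.25, -2]
midpoint -2.125: g = -0.6152 < 0 → [-2.125, -2]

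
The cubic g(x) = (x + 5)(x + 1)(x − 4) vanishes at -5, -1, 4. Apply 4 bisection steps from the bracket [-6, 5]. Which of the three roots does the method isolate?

m = -0.5, g(m) = -10.125 (−); new bracket [-0.5, 5]
m = 2.25, g(m) = -41.234375 (−); new bracket [2.25, 5]
m = 3.625, g(m) = -14.958984 (−); new bracket [3.625, 5]
m = 4.3125, g(m) = 15.4602 (+); new bracket [3.625, 4.3125]

4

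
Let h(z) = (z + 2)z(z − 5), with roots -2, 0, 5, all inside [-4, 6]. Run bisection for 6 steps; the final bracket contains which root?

z = 1 gives h = -12, negative; keep [1, 6]
z = 3.5 gives h = -28.875, negative; keep [3.5, 6]
z = 4.75 gives h = -8.015625, negative; keep [4.75, 6]
z = 5.375 gives h = 14.8652, positive; keep [4.75, 5.375]
z = 5.0625 gives h = 2.2346, positive; keep [4.75, 5.0625]
z = 4.90625 gives h = -3.1766, negative; keep [4.90625, 5.0625]

5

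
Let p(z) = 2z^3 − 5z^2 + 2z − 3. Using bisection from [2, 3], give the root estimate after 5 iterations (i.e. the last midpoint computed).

midpoint 2.5: p = 2 > 0 → [2, 2.5]
midpoint 2.25: p = -1.03125 < 0 → [2.25, 2.5]
midpoint 2.375: p = 0.339844 > 0 → [2.25, 2.375]
midpoint 2.3125: p = -0.3804 < 0 → [2.3125, 2.375]
midpoint 2.34375: p = -0.0291 < 0 → [2.34375, 2.375]

2.34375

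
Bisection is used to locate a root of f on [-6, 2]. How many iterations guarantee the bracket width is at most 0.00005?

Width after n steps is 8/2^n. Need 2^n ≥ 8/0.00005 = 160000.
2^17 = 131072 < 160000 ≤ 2^18 = 262144, so n = 18.

18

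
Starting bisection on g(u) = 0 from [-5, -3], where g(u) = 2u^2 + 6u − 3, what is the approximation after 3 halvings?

-3.25

midpoint -4: g = 5 > 0 → [-4, -3]
midpoint -3.5: g = 0.5 > 0 → [-3.5, -3]
midpoint -3.25: g = -1.375 < 0 → [-3.5, -3.25]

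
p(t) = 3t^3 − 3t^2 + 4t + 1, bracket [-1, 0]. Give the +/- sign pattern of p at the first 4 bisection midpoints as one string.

--++

t = -0.5 gives p = -2.125, negative; keep [-0.5, 0]
t = -0.25 gives p = -0.234375, negative; keep [-0.25, 0]
t = -0.125 gives p = 0.447266, positive; keep [-0.25, -0.125]
t = -0.1875 gives p = 0.1248, positive; keep [-0.25, -0.1875]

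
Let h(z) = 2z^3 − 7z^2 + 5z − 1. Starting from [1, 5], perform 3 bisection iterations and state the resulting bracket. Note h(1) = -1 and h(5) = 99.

midpoint 3: h = 5 > 0 → [1, 3]
midpoint 2: h = -3 < 0 → [2, 3]
midpoint 2.5: h = -1 < 0 → [2.5, 3]

[2.5, 3]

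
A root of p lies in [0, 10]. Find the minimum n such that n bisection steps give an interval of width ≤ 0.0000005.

25

Width after n steps is 10/2^n. Need 2^n ≥ 10/0.0000005 = 20000000.
2^24 = 16777216 < 20000000 ≤ 2^25 = 33554432, so n = 25.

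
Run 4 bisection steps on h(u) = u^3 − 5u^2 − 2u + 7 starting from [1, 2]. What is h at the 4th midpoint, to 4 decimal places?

0.4299

m = 1.5, h(m) = -3.875 (−); new bracket [1, 1.5]
m = 1.25, h(m) = -1.359375 (−); new bracket [1, 1.25]
m = 1.125, h(m) = -0.154297 (−); new bracket [1, 1.125]
m = 1.0625, h(m) = 0.4299 (+); new bracket [1.0625, 1.125]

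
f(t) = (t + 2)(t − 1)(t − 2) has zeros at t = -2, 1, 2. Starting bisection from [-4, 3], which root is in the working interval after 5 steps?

-2

f(-0.5) = 5.625 > 0, so the root lies in [-4, -0.5]
f(-2.25) = -3.453125 < 0, so the root lies in [-2.25, -0.5]
f(-1.375) = 5.009766 > 0, so the root lies in [-2.25, -1.375]
f(-1.8125) = 2.0105 > 0, so the root lies in [-2.25, -1.8125]
f(-2.03125) = -0.3819 < 0, so the root lies in [-2.03125, -1.8125]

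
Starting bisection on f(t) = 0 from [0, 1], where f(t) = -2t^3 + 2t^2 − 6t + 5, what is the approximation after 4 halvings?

m = 0.5, f(m) = 2.25 (+); new bracket [0.5, 1]
m = 0.75, f(m) = 0.78125 (+); new bracket [0.75, 1]
m = 0.875, f(m) = -0.058594 (−); new bracket [0.75, 0.875]
m = 0.8125, f(m) = 0.3726 (+); new bracket [0.8125, 0.875]

0.8125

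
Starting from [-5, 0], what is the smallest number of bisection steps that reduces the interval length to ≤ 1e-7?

26

Width after n steps is 5/2^n. Need 2^n ≥ 5/1e-7 = 50000000.
2^25 = 33554432 < 50000000 ≤ 2^26 = 67108864, so n = 26.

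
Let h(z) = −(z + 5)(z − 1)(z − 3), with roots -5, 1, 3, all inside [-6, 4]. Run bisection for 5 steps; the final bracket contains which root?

-5

midpoint -1: h = -32 < 0 → [-6, -1]
midpoint -3.5: h = -43.875 < 0 → [-6, -3.5]
midpoint -4.75: h = -11.140625 < 0 → [-6, -4.75]
midpoint -5.375: h = 20.0215 > 0 → [-5.375, -4.75]
midpoint -5.0625: h = 3.0549 > 0 → [-5.0625, -4.75]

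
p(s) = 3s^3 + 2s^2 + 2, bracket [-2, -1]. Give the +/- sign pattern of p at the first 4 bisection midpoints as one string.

--+-

s = -1.5 gives p = -3.625, negative; keep [-1.5, -1]
s = -1.25 gives p = -0.734375, negative; keep [-1.25, -1]
s = -1.125 gives p = 0.259766, positive; keep [-1.25, -1.125]
s = -1.1875 gives p = -0.2034, negative; keep [-1.1875, -1.125]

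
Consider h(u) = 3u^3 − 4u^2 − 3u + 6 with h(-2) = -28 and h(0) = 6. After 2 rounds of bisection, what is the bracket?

u = -1 gives h = 2, positive; keep [-2, -1]
u = -1.5 gives h = -8.625, negative; keep [-1.5, -1]

[-1.5, -1]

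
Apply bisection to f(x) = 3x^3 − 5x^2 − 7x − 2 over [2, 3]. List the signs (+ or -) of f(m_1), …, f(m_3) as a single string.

-+-

midpoint 2.5: f = -3.875 < 0 → [2.5, 3]
midpoint 2.75: f = 3.328125 > 0 → [2.5, 2.75]
midpoint 2.625: f = -0.564453 < 0 → [2.625, 2.75]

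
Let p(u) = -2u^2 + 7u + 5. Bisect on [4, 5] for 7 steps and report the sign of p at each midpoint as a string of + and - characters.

m = 4.5, p(m) = -4 (−); new bracket [4, 4.5]
m = 4.25, p(m) = -1.375 (−); new bracket [4, 4.25]
m = 4.125, p(m) = -0.15625 (−); new bracket [4, 4.125]
m = 4.0625, p(m) = 0.4297 (+); new bracket [4.0625, 4.125]
m = 4.09375, p(m) = 0.1387 (+); new bracket [4.09375, 4.125]
m = 4.109375, p(m) = -0.0083 (−); new bracket [4.09375, 4.109375]
m = 4.1015625, p(m) = 0.0653 (+); new bracket [4.1015625, 4.109375]

---++-+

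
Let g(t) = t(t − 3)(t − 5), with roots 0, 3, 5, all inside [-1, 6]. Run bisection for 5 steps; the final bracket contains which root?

0

g(2.5) = 3.125 > 0, so the root lies in [-1, 2.5]
g(0.75) = 7.171875 > 0, so the root lies in [-1, 0.75]
g(-0.125) = -2.001953 < 0, so the root lies in [-0.125, 0.75]
g(0.3125) = 3.9368 > 0, so the root lies in [-0.125, 0.3125]
g(0.09375) = 1.3368 > 0, so the root lies in [-0.125, 0.09375]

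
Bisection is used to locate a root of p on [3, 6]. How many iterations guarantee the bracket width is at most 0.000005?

Width after n steps is 3/2^n. Need 2^n ≥ 3/0.000005 = 600000.
2^19 = 524288 < 600000 ≤ 2^20 = 1048576, so n = 20.

20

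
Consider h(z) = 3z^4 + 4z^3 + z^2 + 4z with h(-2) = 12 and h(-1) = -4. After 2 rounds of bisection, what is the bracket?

[-1.75, -1.5]

m = -1.5, h(m) = -2.0625 (−); new bracket [-2, -1.5]
m = -1.75, h(m) = 2.761719 (+); new bracket [-1.75, -1.5]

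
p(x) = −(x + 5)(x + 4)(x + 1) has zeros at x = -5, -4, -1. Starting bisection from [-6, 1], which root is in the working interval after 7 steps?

midpoint -2.5: p = 5.625 > 0 → [-2.5, 1]
midpoint -0.75: p = -3.453125 < 0 → [-2.5, -0.75]
midpoint -1.625: p = 5.009766 > 0 → [-1.625, -0.75]
midpoint -1.1875: p = 2.0105 > 0 → [-1.1875, -0.75]
midpoint -0.96875: p = -0.3819 < 0 → [-1.1875, -0.96875]
midpoint -1.078125: p = 0.8953 > 0 → [-1.078125, -0.96875]
midpoint -1.0234375: p = 0.2774 > 0 → [-1.0234375, -0.96875]

-1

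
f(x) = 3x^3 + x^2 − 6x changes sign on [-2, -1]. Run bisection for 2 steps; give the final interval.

[-1.75, -1.5]

f(-1.5) = 1.125 > 0, so the root lies in [-2, -1.5]
f(-1.75) = -2.515625 < 0, so the root lies in [-1.75, -1.5]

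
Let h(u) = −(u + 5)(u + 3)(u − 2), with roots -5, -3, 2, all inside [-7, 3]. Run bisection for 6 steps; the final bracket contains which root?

m = -2, h(m) = 12 (+); new bracket [-2, 3]
m = 0.5, h(m) = 28.875 (+); new bracket [0.5, 3]
m = 1.75, h(m) = 8.015625 (+); new bracket [1.75, 3]
m = 2.375, h(m) = -14.8652 (−); new bracket [1.75, 2.375]
m = 2.0625, h(m) = -2.2346 (−); new bracket [1.75, 2.0625]
m = 1.90625, h(m) = 3.1766 (+); new bracket [1.90625, 2.0625]

2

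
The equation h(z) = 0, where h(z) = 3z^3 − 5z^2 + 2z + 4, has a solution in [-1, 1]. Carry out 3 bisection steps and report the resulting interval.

[-0.75, -0.5]

h(0) = 4 > 0, so the root lies in [-1, 0]
h(-0.5) = 1.375 > 0, so the root lies in [-1, -0.5]
h(-0.75) = -1.578125 < 0, so the root lies in [-0.75, -0.5]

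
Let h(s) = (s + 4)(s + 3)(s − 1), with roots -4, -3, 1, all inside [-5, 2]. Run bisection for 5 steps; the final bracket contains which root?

s = -1.5 gives h = -9.375, negative; keep [-1.5, 2]
s = 0.25 gives h = -10.359375, negative; keep [0.25, 2]
s = 1.125 gives h = 2.642578, positive; keep [0.25, 1.125]
s = 0.6875 gives h = -5.4016, negative; keep [0.6875, 1.125]
s = 0.90625 gives h = -1.7967, negative; keep [0.90625, 1.125]

1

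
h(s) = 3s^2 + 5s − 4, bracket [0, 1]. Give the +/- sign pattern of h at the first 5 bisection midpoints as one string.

m = 0.5, h(m) = -0.75 (−); new bracket [0.5, 1]
m = 0.75, h(m) = 1.4375 (+); new bracket [0.5, 0.75]
m = 0.625, h(m) = 0.296875 (+); new bracket [0.5, 0.625]
m = 0.5625, h(m) = -0.2383 (−); new bracket [0.5625, 0.625]
m = 0.59375, h(m) = 0.0264 (+); new bracket [0.5625, 0.59375]

-++-+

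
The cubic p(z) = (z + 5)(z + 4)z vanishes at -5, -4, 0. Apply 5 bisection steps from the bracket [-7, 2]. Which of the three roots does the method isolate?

0

m = -2.5, p(m) = -9.375 (−); new bracket [-2.5, 2]
m = -0.25, p(m) = -4.453125 (−); new bracket [-0.25, 2]
m = 0.875, p(m) = 25.060547 (+); new bracket [-0.25, 0.875]
m = 0.3125, p(m) = 7.1594 (+); new bracket [-0.25, 0.3125]
m = 0.03125, p(m) = 0.6338 (+); new bracket [-0.25, 0.03125]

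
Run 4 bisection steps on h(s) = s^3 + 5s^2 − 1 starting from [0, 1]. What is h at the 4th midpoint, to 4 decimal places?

0.0408

h(0.5) = 0.375 > 0, so the root lies in [0, 0.5]
h(0.25) = -0.671875 < 0, so the root lies in [0.25, 0.5]
h(0.375) = -0.244141 < 0, so the root lies in [0.375, 0.5]
h(0.4375) = 0.0408 > 0, so the root lies in [0.375, 0.4375]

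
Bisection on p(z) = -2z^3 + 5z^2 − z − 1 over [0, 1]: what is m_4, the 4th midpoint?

z = 0.5 gives p = -0.5, negative; keep [0.5, 1]
z = 0.75 gives p = 0.21875, positive; keep [0.5, 0.75]
z = 0.625 gives p = -0.160156, negative; keep [0.625, 0.75]
z = 0.6875 gives p = 0.0259, positive; keep [0.625, 0.6875]

0.6875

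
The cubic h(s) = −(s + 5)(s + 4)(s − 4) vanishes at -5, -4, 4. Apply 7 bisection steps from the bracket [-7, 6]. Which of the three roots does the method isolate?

4

s = -0.5 gives h = 70.875, positive; keep [-0.5, 6]
s = 2.75 gives h = 65.390625, positive; keep [2.75, 6]
s = 4.375 gives h = -29.443359, negative; keep [2.75, 4.375]
s = 3.5625 gives h = 28.3298, positive; keep [3.5625, 4.375]
s = 3.96875 gives h = 2.2334, positive; keep [3.96875, 4.375]
s = 4.171875 gives h = -12.8823, negative; keep [3.96875, 4.171875]
s = 4.0703125 gives h = -5.1469, negative; keep [3.96875, 4.0703125]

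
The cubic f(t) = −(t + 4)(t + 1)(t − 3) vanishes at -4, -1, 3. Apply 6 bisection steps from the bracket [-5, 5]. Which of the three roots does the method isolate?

3

midpoint 0: f = 12 > 0 → [0, 5]
midpoint 2.5: f = 11.375 > 0 → [2.5, 5]
midpoint 3.75: f = -27.609375 < 0 → [2.5, 3.75]
midpoint 3.125: f = -3.6738 < 0 → [2.5, 3.125]
midpoint 2.8125: f = 4.8699 > 0 → [2.8125, 3.125]
midpoint 2.96875: f = 0.8643 > 0 → [2.96875, 3.125]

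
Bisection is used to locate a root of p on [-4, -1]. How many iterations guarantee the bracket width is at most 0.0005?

13

Width after n steps is 3/2^n. Need 2^n ≥ 3/0.0005 = 6000.
2^12 = 4096 < 6000 ≤ 2^13 = 8192, so n = 13.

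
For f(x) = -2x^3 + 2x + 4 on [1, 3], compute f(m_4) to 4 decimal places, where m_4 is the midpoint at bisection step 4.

midpoint 2: f = -8 < 0 → [1, 2]
midpoint 1.5: f = 0.25 > 0 → [1.5, 2]
midpoint 1.75: f = -3.21875 < 0 → [1.5, 1.75]
midpoint 1.625: f = -1.332 < 0 → [1.5, 1.625]

-1.3320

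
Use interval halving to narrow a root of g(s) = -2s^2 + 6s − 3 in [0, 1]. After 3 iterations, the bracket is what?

s = 0.5 gives g = -0.5, negative; keep [0.5, 1]
s = 0.75 gives g = 0.375, positive; keep [0.5, 0.75]
s = 0.625 gives g = -0.03125, negative; keep [0.625, 0.75]

[0.625, 0.75]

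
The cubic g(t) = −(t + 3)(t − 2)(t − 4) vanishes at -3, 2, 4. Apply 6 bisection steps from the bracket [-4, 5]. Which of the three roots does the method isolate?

midpoint 0.5: g = -18.375 < 0 → [-4, 0.5]
midpoint -1.75: g = -26.953125 < 0 → [-4, -1.75]
midpoint -2.875: g = -4.189453 < 0 → [-4, -2.875]
midpoint -3.4375: g = 17.6931 > 0 → [-3.4375, -2.875]
midpoint -3.15625: g = 5.7655 > 0 → [-3.15625, -2.875]
midpoint -3.015625: g = 0.5498 > 0 → [-3.015625, -2.875]

-3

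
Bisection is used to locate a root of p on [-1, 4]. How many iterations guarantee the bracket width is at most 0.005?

Width after n steps is 5/2^n. Need 2^n ≥ 5/0.005 = 1000.
2^9 = 512 < 1000 ≤ 2^10 = 1024, so n = 10.

10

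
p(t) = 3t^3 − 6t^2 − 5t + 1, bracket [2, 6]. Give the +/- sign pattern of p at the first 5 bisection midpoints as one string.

++-++

p(4) = 77 > 0, so the root lies in [2, 4]
p(3) = 13 > 0, so the root lies in [2, 3]
p(2.5) = -2.125 < 0, so the root lies in [2.5, 3]
p(2.75) = 4.2656 > 0, so the root lies in [2.5, 2.75]
p(2.625) = 0.7949 > 0, so the root lies in [2.5, 2.625]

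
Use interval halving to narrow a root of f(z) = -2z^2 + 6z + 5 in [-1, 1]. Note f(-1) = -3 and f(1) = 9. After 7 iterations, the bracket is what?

z = 0 gives f = 5, positive; keep [-1, 0]
z = -0.5 gives f = 1.5, positive; keep [-1, -0.5]
z = -0.75 gives f = -0.625, negative; keep [-0.75, -0.5]
z = -0.625 gives f = 0.4688, positive; keep [-0.75, -0.625]
z = -0.6875 gives f = -0.0703, negative; keep [-0.6875, -0.625]
z = -0.65625 gives f = 0.2012, positive; keep [-0.6875, -0.65625]
z = -0.671875 gives f = 0.0659, positive; keep [-0.6875, -0.671875]

[-0.6875, -0.671875]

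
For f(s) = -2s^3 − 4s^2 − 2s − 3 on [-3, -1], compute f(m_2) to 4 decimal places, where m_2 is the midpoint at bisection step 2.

f(-2) = 1 > 0, so the root lies in [-2, -1]
f(-1.5) = -2.25 < 0, so the root lies in [-2, -1.5]

-2.2500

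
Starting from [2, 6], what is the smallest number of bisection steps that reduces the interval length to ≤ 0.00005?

17

Width after n steps is 4/2^n. Need 2^n ≥ 4/0.00005 = 80000.
2^16 = 65536 < 80000 ≤ 2^17 = 131072, so n = 17.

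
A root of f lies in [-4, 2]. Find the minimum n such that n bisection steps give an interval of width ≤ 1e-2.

Width after n steps is 6/2^n. Need 2^n ≥ 6/1e-2 = 600.
2^9 = 512 < 600 ≤ 2^10 = 1024, so n = 10.

10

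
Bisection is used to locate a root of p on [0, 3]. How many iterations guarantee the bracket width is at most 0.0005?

Width after n steps is 3/2^n. Need 2^n ≥ 3/0.0005 = 6000.
2^12 = 4096 < 6000 ≤ 2^13 = 8192, so n = 13.

13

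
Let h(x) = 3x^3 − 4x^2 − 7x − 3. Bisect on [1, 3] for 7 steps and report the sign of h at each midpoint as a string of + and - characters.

h(2) = -9 < 0, so the root lies in [2, 3]
h(2.5) = 1.375 > 0, so the root lies in [2, 2.5]
h(2.25) = -4.828125 < 0, so the root lies in [2.25, 2.5]
h(2.375) = -1.998 < 0, so the root lies in [2.375, 2.5]
h(2.4375) = -0.3816 < 0, so the root lies in [2.4375, 2.5]
h(2.46875) = 0.4789 > 0, so the root lies in [2.4375, 2.46875]
h(2.453125) = 0.0442 > 0, so the root lies in [2.4375, 2.453125]

-+---++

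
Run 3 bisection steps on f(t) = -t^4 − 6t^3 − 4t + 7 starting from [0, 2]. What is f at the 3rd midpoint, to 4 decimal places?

1.1523

midpoint 1: f = -4 < 0 → [0, 1]
midpoint 0.5: f = 4.1875 > 0 → [0.5, 1]
midpoint 0.75: f = 1.152344 > 0 → [0.75, 1]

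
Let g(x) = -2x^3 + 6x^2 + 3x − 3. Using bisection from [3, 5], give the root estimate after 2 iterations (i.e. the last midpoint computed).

x = 4 gives g = -23, negative; keep [3, 4]
x = 3.5 gives g = -4.75, negative; keep [3, 3.5]

3.5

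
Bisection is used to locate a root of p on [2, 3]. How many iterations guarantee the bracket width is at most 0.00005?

Width after n steps is 1/2^n. Need 2^n ≥ 1/0.00005 = 20000.
2^14 = 16384 < 20000 ≤ 2^15 = 32768, so n = 15.

15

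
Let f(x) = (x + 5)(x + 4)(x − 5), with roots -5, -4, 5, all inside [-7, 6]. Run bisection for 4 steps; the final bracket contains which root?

5

f(-0.5) = -86.625 < 0, so the root lies in [-0.5, 6]
f(2.75) = -117.703125 < 0, so the root lies in [2.75, 6]
f(4.375) = -49.072266 < 0, so the root lies in [4.375, 6]
f(5.1875) = 17.5496 > 0, so the root lies in [4.375, 5.1875]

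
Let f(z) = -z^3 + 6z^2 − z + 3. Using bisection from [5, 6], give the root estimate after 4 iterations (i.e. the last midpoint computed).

5.9375

midpoint 5.5: f = 12.625 > 0 → [5.5, 6]
midpoint 5.75: f = 5.515625 > 0 → [5.75, 6]
midpoint 5.875: f = 1.439453 > 0 → [5.875, 6]
midpoint 5.9375: f = -0.7341 < 0 → [5.875, 5.9375]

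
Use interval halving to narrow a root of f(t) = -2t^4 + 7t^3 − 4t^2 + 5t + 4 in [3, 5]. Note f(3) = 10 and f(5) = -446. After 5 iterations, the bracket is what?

[3.125, 3.1875]

midpoint 4: f = -104 < 0 → [3, 4]
midpoint 3.5: f = -27.5 < 0 → [3, 3.5]
midpoint 3.25: f = -4.835938 < 0 → [3, 3.25]
midpoint 3.125: f = 3.4507 > 0 → [3.125, 3.25]
midpoint 3.1875: f = -0.4622 < 0 → [3.125, 3.1875]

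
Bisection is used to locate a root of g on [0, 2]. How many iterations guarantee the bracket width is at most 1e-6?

21

Width after n steps is 2/2^n. Need 2^n ≥ 2/1e-6 = 2000000.
2^20 = 1048576 < 2000000 ≤ 2^21 = 2097152, so n = 21.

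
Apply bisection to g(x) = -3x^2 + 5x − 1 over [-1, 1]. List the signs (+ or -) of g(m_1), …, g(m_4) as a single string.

g(0) = -1 < 0, so the root lies in [0, 1]
g(0.5) = 0.75 > 0, so the root lies in [0, 0.5]
g(0.25) = 0.0625 > 0, so the root lies in [0, 0.25]
g(0.125) = -0.4219 < 0, so the root lies in [0.125, 0.25]

-++-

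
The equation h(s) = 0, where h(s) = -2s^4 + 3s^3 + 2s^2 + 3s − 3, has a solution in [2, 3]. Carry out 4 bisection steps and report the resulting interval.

[2.125, 2.1875]

h(2.5) = -14.25 < 0, so the root lies in [2, 2.5]
h(2.25) = -3.210938 < 0, so the root lies in [2, 2.25]
h(2.125) = 0.411621 > 0, so the root lies in [2.125, 2.25]
h(2.1875) = -1.26 < 0, so the root lies in [2.125, 2.1875]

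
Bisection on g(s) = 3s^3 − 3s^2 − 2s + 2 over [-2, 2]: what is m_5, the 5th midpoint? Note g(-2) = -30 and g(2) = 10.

-0.875

midpoint 0: g = 2 > 0 → [-2, 0]
midpoint -1: g = -2 < 0 → [-1, 0]
midpoint -0.5: g = 1.875 > 0 → [-1, -0.5]
midpoint -0.75: g = 0.5469 > 0 → [-1, -0.75]
midpoint -0.875: g = -0.5566 < 0 → [-0.875, -0.75]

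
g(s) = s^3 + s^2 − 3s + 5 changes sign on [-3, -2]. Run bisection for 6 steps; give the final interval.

[-2.765625, -2.75]

midpoint -2.5: g = 3.125 > 0 → [-3, -2.5]
midpoint -2.75: g = 0.015625 > 0 → [-3, -2.75]
midpoint -2.875: g = -1.873047 < 0 → [-2.875, -2.75]
midpoint -2.8125: g = -0.8997 < 0 → [-2.8125, -2.75]
midpoint -2.78125: g = -0.4348 < 0 → [-2.78125, -2.75]
midpoint -2.765625: g = -0.2078 < 0 → [-2.765625, -2.75]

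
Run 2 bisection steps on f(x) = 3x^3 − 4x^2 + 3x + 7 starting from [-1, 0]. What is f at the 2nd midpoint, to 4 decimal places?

midpoint -0.5: f = 4.125 > 0 → [-1, -0.5]
midpoint -0.75: f = 1.234375 > 0 → [-1, -0.75]

1.2344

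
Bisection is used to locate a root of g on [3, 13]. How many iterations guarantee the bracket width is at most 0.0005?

Width after n steps is 10/2^n. Need 2^n ≥ 10/0.0005 = 20000.
2^14 = 16384 < 20000 ≤ 2^15 = 32768, so n = 15.

15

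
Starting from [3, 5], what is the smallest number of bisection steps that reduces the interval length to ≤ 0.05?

6

Width after n steps is 2/2^n. Need 2^n ≥ 2/0.05 = 40.
2^5 = 32 < 40 ≤ 2^6 = 64, so n = 6.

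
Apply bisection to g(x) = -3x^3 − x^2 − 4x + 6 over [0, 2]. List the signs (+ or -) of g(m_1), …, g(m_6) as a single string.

x = 1 gives g = -2, negative; keep [0, 1]
x = 0.5 gives g = 3.375, positive; keep [0.5, 1]
x = 0.75 gives g = 1.171875, positive; keep [0.75, 1]
x = 0.875 gives g = -0.2754, negative; keep [0.75, 0.875]
x = 0.8125 gives g = 0.4807, positive; keep [0.8125, 0.875]
x = 0.84375 gives g = 0.1111, positive; keep [0.84375, 0.875]

-++-++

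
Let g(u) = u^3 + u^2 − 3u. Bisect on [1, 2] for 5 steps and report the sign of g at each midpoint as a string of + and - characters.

u = 1.5 gives g = 1.125, positive; keep [1, 1.5]
u = 1.25 gives g = -0.234375, negative; keep [1.25, 1.5]
u = 1.375 gives g = 0.365234, positive; keep [1.25, 1.375]
u = 1.3125 gives g = 0.0461, positive; keep [1.25, 1.3125]
u = 1.28125 gives g = -0.0988, negative; keep [1.28125, 1.3125]

+-++-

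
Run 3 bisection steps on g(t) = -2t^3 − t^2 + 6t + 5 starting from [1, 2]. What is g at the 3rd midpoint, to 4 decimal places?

midpoint 1.5: g = 5 > 0 → [1.5, 2]
midpoint 1.75: g = 1.71875 > 0 → [1.75, 2]
midpoint 1.875: g = -0.449219 < 0 → [1.75, 1.875]

-0.4492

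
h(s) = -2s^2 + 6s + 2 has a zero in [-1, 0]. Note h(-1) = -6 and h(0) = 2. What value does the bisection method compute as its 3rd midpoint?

s = -0.5 gives h = -1.5, negative; keep [-0.5, 0]
s = -0.25 gives h = 0.375, positive; keep [-0.5, -0.25]
s = -0.375 gives h = -0.53125, negative; keep [-0.375, -0.25]

-0.375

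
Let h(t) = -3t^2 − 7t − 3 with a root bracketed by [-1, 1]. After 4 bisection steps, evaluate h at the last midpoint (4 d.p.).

midpoint 0: h = -3 < 0 → [-1, 0]
midpoint -0.5: h = -0.25 < 0 → [-1, -0.5]
midpoint -0.75: h = 0.5625 > 0 → [-0.75, -0.5]
midpoint -0.625: h = 0.2031 > 0 → [-0.625, -0.5]

0.2031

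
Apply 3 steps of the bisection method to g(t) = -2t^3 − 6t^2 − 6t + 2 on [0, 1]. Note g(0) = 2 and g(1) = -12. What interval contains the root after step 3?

[0.25, 0.375]

midpoint 0.5: g = -2.75 < 0 → [0, 0.5]
midpoint 0.25: g = 0.09375 > 0 → [0.25, 0.5]
midpoint 0.375: g = -1.199219 < 0 → [0.25, 0.375]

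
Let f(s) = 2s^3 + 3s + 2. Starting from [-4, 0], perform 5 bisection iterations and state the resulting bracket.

[-0.625, -0.5]

f(-2) = -20 < 0, so the root lies in [-2, 0]
f(-1) = -3 < 0, so the root lies in [-1, 0]
f(-0.5) = 0.25 > 0, so the root lies in [-1, -0.5]
f(-0.75) = -1.0938 < 0, so the root lies in [-0.75, -0.5]
f(-0.625) = -0.3633 < 0, so the root lies in [-0.625, -0.5]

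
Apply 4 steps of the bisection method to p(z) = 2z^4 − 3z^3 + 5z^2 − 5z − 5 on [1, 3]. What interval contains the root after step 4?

[1.5, 1.625]

p(2) = 13 > 0, so the root lies in [1, 2]
p(1.5) = -1.25 < 0, so the root lies in [1.5, 2]
p(1.75) = 4.242188 > 0, so the root lies in [1.5, 1.75]
p(1.625) = 1.1509 > 0, so the root lies in [1.5, 1.625]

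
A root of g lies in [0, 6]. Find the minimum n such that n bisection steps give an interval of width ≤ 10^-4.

Width after n steps is 6/2^n. Need 2^n ≥ 6/10^-4 = 60000.
2^15 = 32768 < 60000 ≤ 2^16 = 65536, so n = 16.

16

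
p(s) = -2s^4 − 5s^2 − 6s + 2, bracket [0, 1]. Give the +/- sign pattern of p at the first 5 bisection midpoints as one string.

midpoint 0.5: p = -2.375 < 0 → [0, 0.5]
midpoint 0.25: p = 0.179688 > 0 → [0.25, 0.5]
midpoint 0.375: p = -0.992676 < 0 → [0.25, 0.375]
midpoint 0.3125: p = -0.3824 < 0 → [0.25, 0.3125]
midpoint 0.28125: p = -0.0955 < 0 → [0.25, 0.28125]

-+---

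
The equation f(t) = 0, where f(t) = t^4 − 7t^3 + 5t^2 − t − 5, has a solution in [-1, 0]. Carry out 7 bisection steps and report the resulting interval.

midpoint -0.5: f = -2.3125 < 0 → [-1, -0.5]
midpoint -0.75: f = 1.832031 > 0 → [-0.75, -0.5]
midpoint -0.625: f = -0.560303 < 0 → [-0.75, -0.625]
midpoint -0.6875: f = 0.5488 > 0 → [-0.6875, -0.625]
midpoint -0.65625: f = -0.0266 < 0 → [-0.6875, -0.65625]
midpoint -0.671875: f = 0.2558 > 0 → [-0.671875, -0.65625]
midpoint -0.6640625: f = 0.1133 > 0 → [-0.6640625, -0.65625]

[-0.6640625, -0.65625]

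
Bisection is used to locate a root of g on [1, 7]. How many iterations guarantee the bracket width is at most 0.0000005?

Width after n steps is 6/2^n. Need 2^n ≥ 6/0.0000005 = 12000000.
2^23 = 8388608 < 12000000 ≤ 2^24 = 16777216, so n = 24.

24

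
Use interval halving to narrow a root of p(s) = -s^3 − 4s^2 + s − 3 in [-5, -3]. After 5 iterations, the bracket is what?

[-4.4375, -4.375]

m = -4, p(m) = -7 (−); new bracket [-5, -4]
m = -4.5, p(m) = 2.625 (+); new bracket [-4.5, -4]
m = -4.25, p(m) = -2.734375 (−); new bracket [-4.5, -4.25]
m = -4.375, p(m) = -0.1973 (−); new bracket [-4.5, -4.375]
m = -4.4375, p(m) = 1.1775 (+); new bracket [-4.4375, -4.375]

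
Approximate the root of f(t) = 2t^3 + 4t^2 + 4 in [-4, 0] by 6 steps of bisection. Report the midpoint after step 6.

-2.3125

f(-2) = 4 > 0, so the root lies in [-4, -2]
f(-3) = -14 < 0, so the root lies in [-3, -2]
f(-2.5) = -2.25 < 0, so the root lies in [-2.5, -2]
f(-2.25) = 1.4688 > 0, so the root lies in [-2.5, -2.25]
f(-2.375) = -0.2305 < 0, so the root lies in [-2.375, -2.25]
f(-2.3125) = 0.6577 > 0, so the root lies in [-2.375, -2.3125]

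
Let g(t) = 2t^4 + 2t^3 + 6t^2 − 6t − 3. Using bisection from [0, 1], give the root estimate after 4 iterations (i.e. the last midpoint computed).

midpoint 0.5: g = -4.125 < 0 → [0.5, 1]
midpoint 0.75: g = -2.648438 < 0 → [0.75, 1]
midpoint 0.875: g = -1.144043 < 0 → [0.875, 1]
midpoint 0.9375: g = -0.1587 < 0 → [0.9375, 1]

0.9375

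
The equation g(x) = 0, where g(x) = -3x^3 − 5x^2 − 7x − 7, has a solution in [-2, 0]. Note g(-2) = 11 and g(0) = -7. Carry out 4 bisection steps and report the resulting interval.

midpoint -1: g = -2 < 0 → [-2, -1]
midpoint -1.5: g = 2.375 > 0 → [-1.5, -1]
midpoint -1.25: g = -0.203125 < 0 → [-1.5, -1.25]
midpoint -1.375: g = 0.9707 > 0 → [-1.375, -1.25]

[-1.375, -1.25]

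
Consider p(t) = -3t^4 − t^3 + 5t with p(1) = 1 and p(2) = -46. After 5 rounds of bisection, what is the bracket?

[1.0625, 1.09375]

m = 1.5, p(m) = -11.0625 (−); new bracket [1, 1.5]
m = 1.25, p(m) = -3.027344 (−); new bracket [1, 1.25]
m = 1.125, p(m) = -0.604248 (−); new bracket [1, 1.125]
m = 1.0625, p(m) = 0.2897 (+); new bracket [1.0625, 1.125]
m = 1.09375, p(m) = -0.133 (−); new bracket [1.0625, 1.09375]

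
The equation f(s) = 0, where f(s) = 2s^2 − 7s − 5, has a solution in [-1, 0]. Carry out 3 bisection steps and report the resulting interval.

[-0.625, -0.5]

m = -0.5, f(m) = -1 (−); new bracket [-1, -0.5]
m = -0.75, f(m) = 1.375 (+); new bracket [-0.75, -0.5]
m = -0.625, f(m) = 0.15625 (+); new bracket [-0.625, -0.5]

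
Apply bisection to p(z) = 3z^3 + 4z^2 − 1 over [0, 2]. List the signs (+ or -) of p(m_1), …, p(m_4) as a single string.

++--

midpoint 1: p = 6 > 0 → [0, 1]
midpoint 0.5: p = 0.375 > 0 → [0, 0.5]
midpoint 0.25: p = -0.703125 < 0 → [0.25, 0.5]
midpoint 0.375: p = -0.2793 < 0 → [0.375, 0.5]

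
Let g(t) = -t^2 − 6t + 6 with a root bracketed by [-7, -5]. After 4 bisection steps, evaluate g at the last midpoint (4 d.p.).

-0.0156

m = -6, g(m) = 6 (+); new bracket [-7, -6]
m = -6.5, g(m) = 2.75 (+); new bracket [-7, -6.5]
m = -6.75, g(m) = 0.9375 (+); new bracket [-7, -6.75]
m = -6.875, g(m) = -0.0156 (−); new bracket [-6.875, -6.75]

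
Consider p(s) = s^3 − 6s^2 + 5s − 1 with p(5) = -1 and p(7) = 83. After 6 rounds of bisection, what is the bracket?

[5.03125, 5.0625]

m = 6, p(m) = 29 (+); new bracket [5, 6]
m = 5.5, p(m) = 11.375 (+); new bracket [5, 5.5]
m = 5.25, p(m) = 4.578125 (+); new bracket [5, 5.25]
m = 5.125, p(m) = 1.6426 (+); new bracket [5, 5.125]
m = 5.0625, p(m) = 0.2854 (+); new bracket [5, 5.0625]
m = 5.03125, p(m) = -0.3662 (−); new bracket [5.03125, 5.0625]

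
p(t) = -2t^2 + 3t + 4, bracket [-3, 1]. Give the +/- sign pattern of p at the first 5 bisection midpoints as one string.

-+++-

t = -1 gives p = -1, negative; keep [-1, 1]
t = 0 gives p = 4, positive; keep [-1, 0]
t = -0.5 gives p = 2, positive; keep [-1, -0.5]
t = -0.75 gives p = 0.625, positive; keep [-1, -0.75]
t = -0.875 gives p = -0.1562, negative; keep [-0.875, -0.75]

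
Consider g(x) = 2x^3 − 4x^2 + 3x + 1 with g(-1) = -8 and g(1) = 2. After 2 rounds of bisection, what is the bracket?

[-0.5, 0]

m = 0, g(m) = 1 (+); new bracket [-1, 0]
m = -0.5, g(m) = -1.75 (−); new bracket [-0.5, 0]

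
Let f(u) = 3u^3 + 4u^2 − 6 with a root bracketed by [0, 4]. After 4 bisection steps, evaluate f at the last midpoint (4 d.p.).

-2.4844

u = 2 gives f = 34, positive; keep [0, 2]
u = 1 gives f = 1, positive; keep [0, 1]
u = 0.5 gives f = -4.625, negative; keep [0.5, 1]
u = 0.75 gives f = -2.4844, negative; keep [0.75, 1]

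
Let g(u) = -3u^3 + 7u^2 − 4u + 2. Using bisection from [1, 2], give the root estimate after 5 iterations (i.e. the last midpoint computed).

midpoint 1.5: g = 1.625 > 0 → [1.5, 2]
midpoint 1.75: g = 0.359375 > 0 → [1.75, 2]
midpoint 1.875: g = -0.666016 < 0 → [1.75, 1.875]
midpoint 1.8125: g = -0.1169 < 0 → [1.75, 1.8125]
midpoint 1.78125: g = 0.13 > 0 → [1.78125, 1.8125]

1.78125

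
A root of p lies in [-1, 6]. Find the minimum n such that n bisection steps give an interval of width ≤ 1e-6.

23

Width after n steps is 7/2^n. Need 2^n ≥ 7/1e-6 = 7000000.
2^22 = 4194304 < 7000000 ≤ 2^23 = 8388608, so n = 23.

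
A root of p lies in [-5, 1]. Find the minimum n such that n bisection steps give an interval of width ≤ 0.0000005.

24

Width after n steps is 6/2^n. Need 2^n ≥ 6/0.0000005 = 12000000.
2^23 = 8388608 < 12000000 ≤ 2^24 = 16777216, so n = 24.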